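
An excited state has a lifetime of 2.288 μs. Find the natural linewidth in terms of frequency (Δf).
34.780 kHz

Using the energy-time uncertainty principle and E = hf:
ΔEΔt ≥ ℏ/2
hΔf·Δt ≥ ℏ/2

The minimum frequency uncertainty is:
Δf = ℏ/(2hτ) = 1/(4πτ)
Δf = 1/(4π × 2.288e-06 s)
Δf = 3.478e+04 Hz = 34.780 kHz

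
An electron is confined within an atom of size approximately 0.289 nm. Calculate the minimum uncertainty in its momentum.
1.825 × 10^-25 kg·m/s

Using the Heisenberg uncertainty principle:
ΔxΔp ≥ ℏ/2

With Δx ≈ L = 2.890e-10 m (the confinement size):
Δp_min = ℏ/(2Δx)
Δp_min = (1.055e-34 J·s) / (2 × 2.890e-10 m)
Δp_min = 1.825e-25 kg·m/s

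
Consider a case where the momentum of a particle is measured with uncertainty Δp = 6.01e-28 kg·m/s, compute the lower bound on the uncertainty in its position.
87.735 nm

Using the Heisenberg uncertainty principle:
ΔxΔp ≥ ℏ/2

The minimum uncertainty in position is:
Δx_min = ℏ/(2Δp)
Δx_min = (1.055e-34 J·s) / (2 × 6.010e-28 kg·m/s)
Δx_min = 8.773e-08 m = 87.735 nm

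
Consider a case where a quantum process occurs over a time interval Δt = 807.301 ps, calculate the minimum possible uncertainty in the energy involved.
407.662 neV

Using the energy-time uncertainty principle:
ΔEΔt ≥ ℏ/2

The minimum uncertainty in energy is:
ΔE_min = ℏ/(2Δt)
ΔE_min = (1.055e-34 J·s) / (2 × 8.073e-10 s)
ΔE_min = 6.531e-26 J = 407.662 neV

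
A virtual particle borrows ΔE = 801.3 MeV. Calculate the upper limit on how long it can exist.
4.107 × 10^-25 s

Using the energy-time uncertainty principle:
ΔEΔt ≥ ℏ/2

For a virtual particle borrowing energy ΔE, the maximum lifetime is:
Δt_max = ℏ/(2ΔE)

Converting energy:
ΔE = 801.3 MeV = 1.284e-10 J

Δt_max = (1.055e-34 J·s) / (2 × 1.284e-10 J)
Δt_max = 4.107e-25 s = 4.107 × 10^-25 s

Virtual particles with higher borrowed energy exist for shorter times.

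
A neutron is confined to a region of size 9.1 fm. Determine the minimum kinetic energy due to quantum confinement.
62.557 keV

Using the uncertainty principle:

1. Position uncertainty: Δx ≈ 9.100e-15 m
2. Minimum momentum uncertainty: Δp = ℏ/(2Δx) = 5.794e-21 kg·m/s
3. Minimum kinetic energy:
   KE = (Δp)²/(2m) = (5.794e-21)²/(2 × 1.675e-27 kg)
   KE = 1.002e-14 J = 62.557 keV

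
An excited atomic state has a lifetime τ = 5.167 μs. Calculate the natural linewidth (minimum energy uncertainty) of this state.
63.694 peV

Using the energy-time uncertainty principle:
ΔEΔt ≥ ℏ/2

The lifetime τ represents the time uncertainty Δt.
The natural linewidth (minimum energy uncertainty) is:

ΔE = ℏ/(2τ)
ΔE = (1.055e-34 J·s) / (2 × 5.167e-06 s)
ΔE = 1.020e-29 J = 63.694 peV

This natural linewidth limits the precision of spectroscopic measurements.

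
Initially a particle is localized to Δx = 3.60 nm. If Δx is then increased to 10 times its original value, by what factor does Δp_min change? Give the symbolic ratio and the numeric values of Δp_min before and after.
Original Δp_min = 1.465 × 10^-26 kg·m/s; new Δp'_min = 1.465 × 10^-27 kg·m/s; ratio Δp'_min/Δp_min = 1/10.

From the uncertainty principle ΔxΔp ≥ ℏ/2, the minimum momentum uncertainty is Δp_min = ℏ/(2Δx).

Original (Δx = 3.60 nm = 3.600e-09 m):
Δp_min = (1.055e-34 J·s)/(2 × 3.600e-09 m) = 1.465e-26 kg·m/s

When Δx → 10Δx:
Δp'_min = ℏ/(2 × 10Δx) = (1/10) × ℏ/(2Δx) = (1/10) × Δp_min
Δp'_min = 1/10 × 1.465e-26 kg·m/s = 1.465e-27 kg·m/s

Since Δp_min ∝ 1/Δx, when Δx is increased to 10 times its original value, Δp_min decreases to 1/10 of its original value.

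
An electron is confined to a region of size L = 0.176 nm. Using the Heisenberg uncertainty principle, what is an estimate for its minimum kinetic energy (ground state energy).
307.495 meV

Using the uncertainty principle to estimate ground state energy:

1. The position uncertainty is approximately the confinement size:
   Δx ≈ L = 1.760e-10 m

2. From ΔxΔp ≥ ℏ/2, the minimum momentum uncertainty is:
   Δp ≈ ℏ/(2L) = 2.996e-25 kg·m/s

3. The kinetic energy is approximately:
   KE ≈ (Δp)²/(2m) = (2.996e-25)²/(2 × 9.109e-31 kg)
   KE ≈ 4.927e-20 J = 307.495 meV

This is an order-of-magnitude estimate of the ground state energy.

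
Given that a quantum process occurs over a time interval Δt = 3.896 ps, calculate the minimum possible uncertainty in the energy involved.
84.473 μeV

Using the energy-time uncertainty principle:
ΔEΔt ≥ ℏ/2

The minimum uncertainty in energy is:
ΔE_min = ℏ/(2Δt)
ΔE_min = (1.055e-34 J·s) / (2 × 3.896e-12 s)
ΔE_min = 1.353e-23 J = 84.473 μeV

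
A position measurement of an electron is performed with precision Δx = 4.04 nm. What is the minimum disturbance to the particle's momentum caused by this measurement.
1.305 × 10^-26 kg·m/s

The uncertainty principle implies that measuring position disturbs momentum:
ΔxΔp ≥ ℏ/2

When we measure position with precision Δx, we necessarily introduce a momentum uncertainty:
Δp ≥ ℏ/(2Δx)
Δp_min = (1.055e-34 J·s) / (2 × 4.040e-09 m)
Δp_min = 1.305e-26 kg·m/s

The more precisely we measure position, the greater the momentum disturbance.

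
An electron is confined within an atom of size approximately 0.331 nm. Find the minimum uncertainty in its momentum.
1.593 × 10^-25 kg·m/s

Using the Heisenberg uncertainty principle:
ΔxΔp ≥ ℏ/2

With Δx ≈ L = 3.310e-10 m (the confinement size):
Δp_min = ℏ/(2Δx)
Δp_min = (1.055e-34 J·s) / (2 × 3.310e-10 m)
Δp_min = 1.593e-25 kg·m/s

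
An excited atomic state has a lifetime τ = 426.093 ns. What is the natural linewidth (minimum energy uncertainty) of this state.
772.381 peV

Using the energy-time uncertainty principle:
ΔEΔt ≥ ℏ/2

The lifetime τ represents the time uncertainty Δt.
The natural linewidth (minimum energy uncertainty) is:

ΔE = ℏ/(2τ)
ΔE = (1.055e-34 J·s) / (2 × 4.261e-07 s)
ΔE = 1.237e-28 J = 772.381 peV

This natural linewidth limits the precision of spectroscopic measurements.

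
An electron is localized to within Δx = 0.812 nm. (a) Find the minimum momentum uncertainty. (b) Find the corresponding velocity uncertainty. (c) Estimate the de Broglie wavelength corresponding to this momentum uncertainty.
(a) Δp_min = 6.494 × 10^-26 kg·m/s
(b) Δv_min = 71.285 km/s
(c) λ_dB = 10.204 nm

Step-by-step:

(a) From the uncertainty principle:
Δp_min = ℏ/(2Δx) = (1.055e-34 J·s)/(2 × 8.120e-10 m) = 6.494e-26 kg·m/s

(b) The velocity uncertainty:
Δv = Δp/m = (6.494e-26 kg·m/s)/(9.109e-31 kg) = 7.129e+04 m/s = 71.285 km/s

(c) The de Broglie wavelength for this momentum:
λ = h/p = (6.626e-34 J·s)/(6.494e-26 kg·m/s) = 1.020e-08 m = 10.204 nm

Note: The de Broglie wavelength is comparable to the localization size, as expected from wave-particle duality.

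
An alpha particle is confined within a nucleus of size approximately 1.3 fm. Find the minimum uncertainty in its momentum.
4.056 × 10^-20 kg·m/s

Using the Heisenberg uncertainty principle:
ΔxΔp ≥ ℏ/2

With Δx ≈ L = 1.300e-15 m (the confinement size):
Δp_min = ℏ/(2Δx)
Δp_min = (1.055e-34 J·s) / (2 × 1.300e-15 m)
Δp_min = 4.056e-20 kg·m/s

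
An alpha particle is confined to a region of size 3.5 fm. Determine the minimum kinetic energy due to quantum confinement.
106.597 keV

Using the uncertainty principle:

1. Position uncertainty: Δx ≈ 3.500e-15 m
2. Minimum momentum uncertainty: Δp = ℏ/(2Δx) = 1.507e-20 kg·m/s
3. Minimum kinetic energy:
   KE = (Δp)²/(2m) = (1.507e-20)²/(2 × 6.645e-27 kg)
   KE = 1.708e-14 J = 106.597 keV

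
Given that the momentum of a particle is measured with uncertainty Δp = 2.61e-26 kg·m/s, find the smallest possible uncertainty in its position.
2.020 nm

Using the Heisenberg uncertainty principle:
ΔxΔp ≥ ℏ/2

The minimum uncertainty in position is:
Δx_min = ℏ/(2Δp)
Δx_min = (1.055e-34 J·s) / (2 × 2.610e-26 kg·m/s)
Δx_min = 2.020e-09 m = 2.020 nm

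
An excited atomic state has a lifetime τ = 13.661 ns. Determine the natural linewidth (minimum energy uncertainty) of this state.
24.091 neV

Using the energy-time uncertainty principle:
ΔEΔt ≥ ℏ/2

The lifetime τ represents the time uncertainty Δt.
The natural linewidth (minimum energy uncertainty) is:

ΔE = ℏ/(2τ)
ΔE = (1.055e-34 J·s) / (2 × 1.366e-08 s)
ΔE = 3.860e-27 J = 24.091 neV

This natural linewidth limits the precision of spectroscopic measurements.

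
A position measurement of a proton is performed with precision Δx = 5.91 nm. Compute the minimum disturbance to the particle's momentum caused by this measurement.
8.922 × 10^-27 kg·m/s

The uncertainty principle implies that measuring position disturbs momentum:
ΔxΔp ≥ ℏ/2

When we measure position with precision Δx, we necessarily introduce a momentum uncertainty:
Δp ≥ ℏ/(2Δx)
Δp_min = (1.055e-34 J·s) / (2 × 5.910e-09 m)
Δp_min = 8.922e-27 kg·m/s

The more precisely we measure position, the greater the momentum disturbance.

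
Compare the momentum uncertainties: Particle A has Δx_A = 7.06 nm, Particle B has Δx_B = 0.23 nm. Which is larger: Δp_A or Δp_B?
Particle B has the larger minimum momentum uncertainty, by a factor of 30.70.

For each particle, the minimum momentum uncertainty is Δp_min = ℏ/(2Δx):

Particle A: Δp_A = ℏ/(2×7.060e-09 m) = 7.469e-27 kg·m/s
Particle B: Δp_B = ℏ/(2×2.300e-10 m) = 2.293e-25 kg·m/s

Ratio: Δp_B/Δp_A = 30.70

Since Δp_min ∝ 1/Δx, the particle with smaller position uncertainty (B) has larger momentum uncertainty.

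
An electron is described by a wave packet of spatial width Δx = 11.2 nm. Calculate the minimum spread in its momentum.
4.708 × 10^-27 kg·m/s

For a wave packet, the spatial width Δx and momentum spread Δp are related by the uncertainty principle:
ΔxΔp ≥ ℏ/2

The minimum momentum spread is:
Δp_min = ℏ/(2Δx)
Δp_min = (1.055e-34 J·s) / (2 × 1.120e-08 m)
Δp_min = 4.708e-27 kg·m/s

A wave packet cannot have both a well-defined position and well-defined momentum.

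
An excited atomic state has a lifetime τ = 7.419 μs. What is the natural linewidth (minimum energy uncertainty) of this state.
44.360 peV

Using the energy-time uncertainty principle:
ΔEΔt ≥ ℏ/2

The lifetime τ represents the time uncertainty Δt.
The natural linewidth (minimum energy uncertainty) is:

ΔE = ℏ/(2τ)
ΔE = (1.055e-34 J·s) / (2 × 7.419e-06 s)
ΔE = 7.107e-30 J = 44.360 peV

This natural linewidth limits the precision of spectroscopic measurements.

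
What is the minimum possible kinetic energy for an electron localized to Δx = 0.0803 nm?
1.477 eV

Localizing a particle requires giving it sufficient momentum uncertainty:

1. From uncertainty principle: Δp ≥ ℏ/(2Δx)
   Δp_min = (1.055e-34 J·s) / (2 × 8.030e-11 m)
   Δp_min = 6.566e-25 kg·m/s

2. This momentum uncertainty corresponds to kinetic energy:
   KE ≈ (Δp)²/(2m) = (6.566e-25)²/(2 × 9.109e-31 kg)
   KE = 2.367e-19 J = 1.477 eV

Tighter localization requires more energy.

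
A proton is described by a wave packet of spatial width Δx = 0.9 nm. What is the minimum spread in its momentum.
5.859 × 10^-26 kg·m/s

For a wave packet, the spatial width Δx and momentum spread Δp are related by the uncertainty principle:
ΔxΔp ≥ ℏ/2

The minimum momentum spread is:
Δp_min = ℏ/(2Δx)
Δp_min = (1.055e-34 J·s) / (2 × 9.000e-10 m)
Δp_min = 5.859e-26 kg·m/s

A wave packet cannot have both a well-defined position and well-defined momentum.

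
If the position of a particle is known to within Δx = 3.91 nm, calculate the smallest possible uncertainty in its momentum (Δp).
1.349 × 10^-26 kg·m/s

Using the Heisenberg uncertainty principle:
ΔxΔp ≥ ℏ/2

The minimum uncertainty in momentum is:
Δp_min = ℏ/(2Δx)
Δp_min = (1.055e-34 J·s) / (2 × 3.910e-09 m)
Δp_min = 1.349e-26 kg·m/s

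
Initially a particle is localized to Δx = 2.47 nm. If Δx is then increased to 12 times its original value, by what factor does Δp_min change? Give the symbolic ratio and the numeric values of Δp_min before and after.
Original Δp_min = 2.135 × 10^-26 kg·m/s; new Δp'_min = 1.779 × 10^-27 kg·m/s; ratio Δp'_min/Δp_min = 1/12.

From the uncertainty principle ΔxΔp ≥ ℏ/2, the minimum momentum uncertainty is Δp_min = ℏ/(2Δx).

Original (Δx = 2.47 nm = 2.470e-09 m):
Δp_min = (1.055e-34 J·s)/(2 × 2.470e-09 m) = 2.135e-26 kg·m/s

When Δx → 12Δx:
Δp'_min = ℏ/(2 × 12Δx) = (1/12) × ℏ/(2Δx) = (1/12) × Δp_min
Δp'_min = 1/12 × 2.135e-26 kg·m/s = 1.779e-27 kg·m/s

Since Δp_min ∝ 1/Δx, when Δx is increased to 12 times its original value, Δp_min decreases to 1/12 of its original value.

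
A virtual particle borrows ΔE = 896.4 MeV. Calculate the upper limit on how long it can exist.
3.671 × 10^-25 s

Using the energy-time uncertainty principle:
ΔEΔt ≥ ℏ/2

For a virtual particle borrowing energy ΔE, the maximum lifetime is:
Δt_max = ℏ/(2ΔE)

Converting energy:
ΔE = 896.4 MeV = 1.436e-10 J

Δt_max = (1.055e-34 J·s) / (2 × 1.436e-10 J)
Δt_max = 3.671e-25 s = 3.671 × 10^-25 s

Virtual particles with higher borrowed energy exist for shorter times.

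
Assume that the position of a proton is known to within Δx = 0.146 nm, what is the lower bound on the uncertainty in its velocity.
215.921 m/s

Using the Heisenberg uncertainty principle and Δp = mΔv:
ΔxΔp ≥ ℏ/2
Δx(mΔv) ≥ ℏ/2

The minimum uncertainty in velocity is:
Δv_min = ℏ/(2mΔx)
Δv_min = (1.055e-34 J·s) / (2 × 1.673e-27 kg × 1.460e-10 m)
Δv_min = 2.159e+02 m/s = 215.921 m/s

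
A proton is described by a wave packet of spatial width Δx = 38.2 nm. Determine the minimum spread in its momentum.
1.380 × 10^-27 kg·m/s

For a wave packet, the spatial width Δx and momentum spread Δp are related by the uncertainty principle:
ΔxΔp ≥ ℏ/2

The minimum momentum spread is:
Δp_min = ℏ/(2Δx)
Δp_min = (1.055e-34 J·s) / (2 × 3.820e-08 m)
Δp_min = 1.380e-27 kg·m/s

A wave packet cannot have both a well-defined position and well-defined momentum.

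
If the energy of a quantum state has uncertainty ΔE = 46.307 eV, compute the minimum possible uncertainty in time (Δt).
7.107 as

Using the energy-time uncertainty principle:
ΔEΔt ≥ ℏ/2

The minimum uncertainty in time is:
Δt_min = ℏ/(2ΔE)
Δt_min = (1.055e-34 J·s) / (2 × 7.419e-18 J)
Δt_min = 7.107e-18 s = 7.107 as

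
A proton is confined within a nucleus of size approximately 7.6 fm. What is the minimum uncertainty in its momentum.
6.938 × 10^-21 kg·m/s

Using the Heisenberg uncertainty principle:
ΔxΔp ≥ ℏ/2

With Δx ≈ L = 7.600e-15 m (the confinement size):
Δp_min = ℏ/(2Δx)
Δp_min = (1.055e-34 J·s) / (2 × 7.600e-15 m)
Δp_min = 6.938e-21 kg·m/s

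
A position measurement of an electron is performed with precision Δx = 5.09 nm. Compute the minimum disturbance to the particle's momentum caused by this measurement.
1.036 × 10^-26 kg·m/s

The uncertainty principle implies that measuring position disturbs momentum:
ΔxΔp ≥ ℏ/2

When we measure position with precision Δx, we necessarily introduce a momentum uncertainty:
Δp ≥ ℏ/(2Δx)
Δp_min = (1.055e-34 J·s) / (2 × 5.090e-09 m)
Δp_min = 1.036e-26 kg·m/s

The more precisely we measure position, the greater the momentum disturbance.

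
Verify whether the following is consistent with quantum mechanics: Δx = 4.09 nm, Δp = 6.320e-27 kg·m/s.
No, it violates the uncertainty principle (impossible measurement).

Calculate the product ΔxΔp:
ΔxΔp = (4.090e-09 m) × (6.320e-27 kg·m/s)
ΔxΔp = 2.585e-35 J·s

Compare to the minimum allowed value ℏ/2:
ℏ/2 = 5.273e-35 J·s

Since ΔxΔp = 2.585e-35 J·s < 5.273e-35 J·s = ℏ/2,
the measurement violates the uncertainty principle.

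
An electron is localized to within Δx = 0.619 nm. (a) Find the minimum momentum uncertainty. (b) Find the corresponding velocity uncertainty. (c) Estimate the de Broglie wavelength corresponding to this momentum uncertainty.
(a) Δp_min = 8.518 × 10^-26 kg·m/s
(b) Δv_min = 93.512 km/s
(c) λ_dB = 7.779 nm

Step-by-step:

(a) From the uncertainty principle:
Δp_min = ℏ/(2Δx) = (1.055e-34 J·s)/(2 × 6.190e-10 m) = 8.518e-26 kg·m/s

(b) The velocity uncertainty:
Δv = Δp/m = (8.518e-26 kg·m/s)/(9.109e-31 kg) = 9.351e+04 m/s = 93.512 km/s

(c) The de Broglie wavelength for this momentum:
λ = h/p = (6.626e-34 J·s)/(8.518e-26 kg·m/s) = 7.779e-09 m = 7.779 nm

Note: The de Broglie wavelength is comparable to the localization size, as expected from wave-particle duality.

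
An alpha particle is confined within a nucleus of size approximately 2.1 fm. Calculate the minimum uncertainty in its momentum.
2.511 × 10^-20 kg·m/s

Using the Heisenberg uncertainty principle:
ΔxΔp ≥ ℏ/2

With Δx ≈ L = 2.100e-15 m (the confinement size):
Δp_min = ℏ/(2Δx)
Δp_min = (1.055e-34 J·s) / (2 × 2.100e-15 m)
Δp_min = 2.511e-20 kg·m/s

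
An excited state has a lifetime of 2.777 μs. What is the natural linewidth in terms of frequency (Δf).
28.656 kHz

Using the energy-time uncertainty principle and E = hf:
ΔEΔt ≥ ℏ/2
hΔf·Δt ≥ ℏ/2

The minimum frequency uncertainty is:
Δf = ℏ/(2hτ) = 1/(4πτ)
Δf = 1/(4π × 2.777e-06 s)
Δf = 2.866e+04 Hz = 28.656 kHz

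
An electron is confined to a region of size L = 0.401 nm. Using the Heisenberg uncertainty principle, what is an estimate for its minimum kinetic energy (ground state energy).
59.234 meV

Using the uncertainty principle to estimate ground state energy:

1. The position uncertainty is approximately the confinement size:
   Δx ≈ L = 4.010e-10 m

2. From ΔxΔp ≥ ℏ/2, the minimum momentum uncertainty is:
   Δp ≈ ℏ/(2L) = 1.315e-25 kg·m/s

3. The kinetic energy is approximately:
   KE ≈ (Δp)²/(2m) = (1.315e-25)²/(2 × 9.109e-31 kg)
   KE ≈ 9.490e-21 J = 59.234 meV

This is an order-of-magnitude estimate of the ground state energy.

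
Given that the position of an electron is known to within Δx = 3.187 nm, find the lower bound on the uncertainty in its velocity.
18.162 km/s

Using the Heisenberg uncertainty principle and Δp = mΔv:
ΔxΔp ≥ ℏ/2
Δx(mΔv) ≥ ℏ/2

The minimum uncertainty in velocity is:
Δv_min = ℏ/(2mΔx)
Δv_min = (1.055e-34 J·s) / (2 × 9.109e-31 kg × 3.187e-09 m)
Δv_min = 1.816e+04 m/s = 18.162 km/s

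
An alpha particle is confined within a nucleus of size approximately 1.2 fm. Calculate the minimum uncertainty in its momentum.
4.394 × 10^-20 kg·m/s

Using the Heisenberg uncertainty principle:
ΔxΔp ≥ ℏ/2

With Δx ≈ L = 1.200e-15 m (the confinement size):
Δp_min = ℏ/(2Δx)
Δp_min = (1.055e-34 J·s) / (2 × 1.200e-15 m)
Δp_min = 4.394e-20 kg·m/s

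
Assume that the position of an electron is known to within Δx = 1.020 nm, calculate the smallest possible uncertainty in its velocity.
56.749 km/s

Using the Heisenberg uncertainty principle and Δp = mΔv:
ΔxΔp ≥ ℏ/2
Δx(mΔv) ≥ ℏ/2

The minimum uncertainty in velocity is:
Δv_min = ℏ/(2mΔx)
Δv_min = (1.055e-34 J·s) / (2 × 9.109e-31 kg × 1.020e-09 m)
Δv_min = 5.675e+04 m/s = 56.749 km/s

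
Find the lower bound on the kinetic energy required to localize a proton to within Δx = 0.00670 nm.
115.559 meV

Localizing a particle requires giving it sufficient momentum uncertainty:

1. From uncertainty principle: Δp ≥ ℏ/(2Δx)
   Δp_min = (1.055e-34 J·s) / (2 × 6.700e-12 m)
   Δp_min = 7.870e-24 kg·m/s

2. This momentum uncertainty corresponds to kinetic energy:
   KE ≈ (Δp)²/(2m) = (7.870e-24)²/(2 × 1.673e-27 kg)
   KE = 1.851e-20 J = 115.559 meV

Tighter localization requires more energy.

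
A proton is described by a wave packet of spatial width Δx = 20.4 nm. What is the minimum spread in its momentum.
2.585 × 10^-27 kg·m/s

For a wave packet, the spatial width Δx and momentum spread Δp are related by the uncertainty principle:
ΔxΔp ≥ ℏ/2

The minimum momentum spread is:
Δp_min = ℏ/(2Δx)
Δp_min = (1.055e-34 J·s) / (2 × 2.040e-08 m)
Δp_min = 2.585e-27 kg·m/s

A wave packet cannot have both a well-defined position and well-defined momentum.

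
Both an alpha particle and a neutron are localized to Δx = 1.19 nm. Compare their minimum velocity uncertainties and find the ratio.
The neutron has the larger minimum velocity uncertainty, by a ratio of 4.0.

For both particles, Δp_min = ℏ/(2Δx) = 4.431e-26 kg·m/s (same for both).

The velocity uncertainty is Δv = Δp/m:
- alpha particle: Δv = 4.431e-26 / 6.645e-27 = 6.668e+00 m/s = 6.668 m/s
- neutron: Δv = 4.431e-26 / 1.675e-27 = 2.645e+01 m/s = 26.455 m/s

Ratio: 2.645e+01 / 6.668e+00 = 4.0

The lighter particle has larger velocity uncertainty because Δv ∝ 1/m.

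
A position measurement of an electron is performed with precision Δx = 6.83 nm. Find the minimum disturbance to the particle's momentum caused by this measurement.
7.720 × 10^-27 kg·m/s

The uncertainty principle implies that measuring position disturbs momentum:
ΔxΔp ≥ ℏ/2

When we measure position with precision Δx, we necessarily introduce a momentum uncertainty:
Δp ≥ ℏ/(2Δx)
Δp_min = (1.055e-34 J·s) / (2 × 6.830e-09 m)
Δp_min = 7.720e-27 kg·m/s

The more precisely we measure position, the greater the momentum disturbance.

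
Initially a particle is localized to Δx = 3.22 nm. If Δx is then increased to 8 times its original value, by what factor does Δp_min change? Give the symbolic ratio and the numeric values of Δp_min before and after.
Original Δp_min = 1.638 × 10^-26 kg·m/s; new Δp'_min = 2.047 × 10^-27 kg·m/s; ratio Δp'_min/Δp_min = 1/8.

From the uncertainty principle ΔxΔp ≥ ℏ/2, the minimum momentum uncertainty is Δp_min = ℏ/(2Δx).

Original (Δx = 3.22 nm = 3.220e-09 m):
Δp_min = (1.055e-34 J·s)/(2 × 3.220e-09 m) = 1.638e-26 kg·m/s

When Δx → 8Δx:
Δp'_min = ℏ/(2 × 8Δx) = (1/8) × ℏ/(2Δx) = (1/8) × Δp_min
Δp'_min = 1/8 × 1.638e-26 kg·m/s = 2.047e-27 kg·m/s

Since Δp_min ∝ 1/Δx, when Δx is increased to 8 times its original value, Δp_min decreases to 1/8 of its original value.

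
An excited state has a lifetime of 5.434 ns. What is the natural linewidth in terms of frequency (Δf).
14.644 MHz

Using the energy-time uncertainty principle and E = hf:
ΔEΔt ≥ ℏ/2
hΔf·Δt ≥ ℏ/2

The minimum frequency uncertainty is:
Δf = ℏ/(2hτ) = 1/(4πτ)
Δf = 1/(4π × 5.434e-09 s)
Δf = 1.464e+07 Hz = 14.644 MHz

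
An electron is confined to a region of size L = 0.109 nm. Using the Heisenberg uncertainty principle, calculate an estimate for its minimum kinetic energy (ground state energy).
801.696 meV

Using the uncertainty principle to estimate ground state energy:

1. The position uncertainty is approximately the confinement size:
   Δx ≈ L = 1.090e-10 m

2. From ΔxΔp ≥ ℏ/2, the minimum momentum uncertainty is:
   Δp ≈ ℏ/(2L) = 4.837e-25 kg·m/s

3. The kinetic energy is approximately:
   KE ≈ (Δp)²/(2m) = (4.837e-25)²/(2 × 9.109e-31 kg)
   KE ≈ 1.284e-19 J = 801.696 meV

This is an order-of-magnitude estimate of the ground state energy.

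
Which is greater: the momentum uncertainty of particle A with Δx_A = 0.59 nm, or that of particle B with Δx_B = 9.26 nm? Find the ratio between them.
Particle A has the larger minimum momentum uncertainty, by a factor of 15.69.

For each particle, the minimum momentum uncertainty is Δp_min = ℏ/(2Δx):

Particle A: Δp_A = ℏ/(2×5.900e-10 m) = 8.937e-26 kg·m/s
Particle B: Δp_B = ℏ/(2×9.260e-09 m) = 5.694e-27 kg·m/s

Ratio: Δp_A/Δp_B = 15.69

Since Δp_min ∝ 1/Δx, the particle with smaller position uncertainty (A) has larger momentum uncertainty.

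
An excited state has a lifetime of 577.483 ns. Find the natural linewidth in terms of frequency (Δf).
137.801 kHz

Using the energy-time uncertainty principle and E = hf:
ΔEΔt ≥ ℏ/2
hΔf·Δt ≥ ℏ/2

The minimum frequency uncertainty is:
Δf = ℏ/(2hτ) = 1/(4πτ)
Δf = 1/(4π × 5.775e-07 s)
Δf = 1.378e+05 Hz = 137.801 kHz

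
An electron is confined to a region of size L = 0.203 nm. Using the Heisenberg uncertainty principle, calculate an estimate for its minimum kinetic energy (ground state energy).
231.138 meV

Using the uncertainty principle to estimate ground state energy:

1. The position uncertainty is approximately the confinement size:
   Δx ≈ L = 2.030e-10 m

2. From ΔxΔp ≥ ℏ/2, the minimum momentum uncertainty is:
   Δp ≈ ℏ/(2L) = 2.597e-25 kg·m/s

3. The kinetic energy is approximately:
   KE ≈ (Δp)²/(2m) = (2.597e-25)²/(2 × 9.109e-31 kg)
   KE ≈ 3.703e-20 J = 231.138 meV

This is an order-of-magnitude estimate of the ground state energy.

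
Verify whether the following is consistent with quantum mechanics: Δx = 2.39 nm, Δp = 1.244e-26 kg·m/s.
No, it violates the uncertainty principle (impossible measurement).

Calculate the product ΔxΔp:
ΔxΔp = (2.390e-09 m) × (1.244e-26 kg·m/s)
ΔxΔp = 2.973e-35 J·s

Compare to the minimum allowed value ℏ/2:
ℏ/2 = 5.273e-35 J·s

Since ΔxΔp = 2.973e-35 J·s < 5.273e-35 J·s = ℏ/2,
the measurement violates the uncertainty principle.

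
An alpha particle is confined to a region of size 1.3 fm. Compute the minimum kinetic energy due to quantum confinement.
772.668 keV

Using the uncertainty principle:

1. Position uncertainty: Δx ≈ 1.300e-15 m
2. Minimum momentum uncertainty: Δp = ℏ/(2Δx) = 4.056e-20 kg·m/s
3. Minimum kinetic energy:
   KE = (Δp)²/(2m) = (4.056e-20)²/(2 × 6.645e-27 kg)
   KE = 1.238e-13 J = 772.668 keV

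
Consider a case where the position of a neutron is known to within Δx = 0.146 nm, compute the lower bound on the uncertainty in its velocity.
215.624 m/s

Using the Heisenberg uncertainty principle and Δp = mΔv:
ΔxΔp ≥ ℏ/2
Δx(mΔv) ≥ ℏ/2

The minimum uncertainty in velocity is:
Δv_min = ℏ/(2mΔx)
Δv_min = (1.055e-34 J·s) / (2 × 1.675e-27 kg × 1.460e-10 m)
Δv_min = 2.156e+02 m/s = 215.624 m/s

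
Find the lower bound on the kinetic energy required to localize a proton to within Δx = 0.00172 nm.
1.753 eV

Localizing a particle requires giving it sufficient momentum uncertainty:

1. From uncertainty principle: Δp ≥ ℏ/(2Δx)
   Δp_min = (1.055e-34 J·s) / (2 × 1.720e-12 m)
   Δp_min = 3.066e-23 kg·m/s

2. This momentum uncertainty corresponds to kinetic energy:
   KE ≈ (Δp)²/(2m) = (3.066e-23)²/(2 × 1.673e-27 kg)
   KE = 2.809e-19 J = 1.753 eV

Tighter localization requires more energy.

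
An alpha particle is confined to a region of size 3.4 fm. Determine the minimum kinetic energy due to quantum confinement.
112.959 keV

Using the uncertainty principle:

1. Position uncertainty: Δx ≈ 3.400e-15 m
2. Minimum momentum uncertainty: Δp = ℏ/(2Δx) = 1.551e-20 kg·m/s
3. Minimum kinetic energy:
   KE = (Δp)²/(2m) = (1.551e-20)²/(2 × 6.645e-27 kg)
   KE = 1.810e-14 J = 112.959 keV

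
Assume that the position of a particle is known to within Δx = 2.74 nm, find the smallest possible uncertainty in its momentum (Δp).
1.924 × 10^-26 kg·m/s

Using the Heisenberg uncertainty principle:
ΔxΔp ≥ ℏ/2

The minimum uncertainty in momentum is:
Δp_min = ℏ/(2Δx)
Δp_min = (1.055e-34 J·s) / (2 × 2.740e-09 m)
Δp_min = 1.924e-26 kg·m/s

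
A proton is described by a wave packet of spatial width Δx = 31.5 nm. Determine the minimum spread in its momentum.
1.674 × 10^-27 kg·m/s

For a wave packet, the spatial width Δx and momentum spread Δp are related by the uncertainty principle:
ΔxΔp ≥ ℏ/2

The minimum momentum spread is:
Δp_min = ℏ/(2Δx)
Δp_min = (1.055e-34 J·s) / (2 × 3.150e-08 m)
Δp_min = 1.674e-27 kg·m/s

A wave packet cannot have both a well-defined position and well-defined momentum.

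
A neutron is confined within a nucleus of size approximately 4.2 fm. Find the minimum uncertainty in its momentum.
1.255 × 10^-20 kg·m/s

Using the Heisenberg uncertainty principle:
ΔxΔp ≥ ℏ/2

With Δx ≈ L = 4.200e-15 m (the confinement size):
Δp_min = ℏ/(2Δx)
Δp_min = (1.055e-34 J·s) / (2 × 4.200e-15 m)
Δp_min = 1.255e-20 kg·m/s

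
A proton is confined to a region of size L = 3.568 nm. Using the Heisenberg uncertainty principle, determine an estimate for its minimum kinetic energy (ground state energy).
407.478 neV

Using the uncertainty principle to estimate ground state energy:

1. The position uncertainty is approximately the confinement size:
   Δx ≈ L = 3.568e-09 m

2. From ΔxΔp ≥ ℏ/2, the minimum momentum uncertainty is:
   Δp ≈ ℏ/(2L) = 1.478e-26 kg·m/s

3. The kinetic energy is approximately:
   KE ≈ (Δp)²/(2m) = (1.478e-26)²/(2 × 1.673e-27 kg)
   KE ≈ 6.529e-26 J = 407.478 neV

This is an order-of-magnitude estimate of the ground state energy.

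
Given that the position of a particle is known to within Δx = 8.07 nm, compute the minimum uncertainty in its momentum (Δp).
6.534 × 10^-27 kg·m/s

Using the Heisenberg uncertainty principle:
ΔxΔp ≥ ℏ/2

The minimum uncertainty in momentum is:
Δp_min = ℏ/(2Δx)
Δp_min = (1.055e-34 J·s) / (2 × 8.070e-09 m)
Δp_min = 6.534e-27 kg·m/s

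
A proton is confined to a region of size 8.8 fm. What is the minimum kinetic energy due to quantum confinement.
66.987 keV

Using the uncertainty principle:

1. Position uncertainty: Δx ≈ 8.800e-15 m
2. Minimum momentum uncertainty: Δp = ℏ/(2Δx) = 5.992e-21 kg·m/s
3. Minimum kinetic energy:
   KE = (Δp)²/(2m) = (5.992e-21)²/(2 × 1.673e-27 kg)
   KE = 1.073e-14 J = 66.987 keV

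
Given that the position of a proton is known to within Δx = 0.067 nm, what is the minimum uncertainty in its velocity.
470.515 m/s

Using the Heisenberg uncertainty principle and Δp = mΔv:
ΔxΔp ≥ ℏ/2
Δx(mΔv) ≥ ℏ/2

The minimum uncertainty in velocity is:
Δv_min = ℏ/(2mΔx)
Δv_min = (1.055e-34 J·s) / (2 × 1.673e-27 kg × 6.700e-11 m)
Δv_min = 4.705e+02 m/s = 470.515 m/s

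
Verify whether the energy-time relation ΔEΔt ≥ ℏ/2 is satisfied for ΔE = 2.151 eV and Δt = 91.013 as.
No, it violates the uncertainty relation.

Calculate the product ΔEΔt:
ΔE = 2.151 eV = 3.446e-19 J
ΔEΔt = (3.446e-19 J) × (9.101e-17 s)
ΔEΔt = 3.137e-35 J·s

Compare to the minimum allowed value ℏ/2:
ℏ/2 = 5.273e-35 J·s

Since ΔEΔt = 3.137e-35 J·s < 5.273e-35 J·s = ℏ/2,
this violates the uncertainty relation.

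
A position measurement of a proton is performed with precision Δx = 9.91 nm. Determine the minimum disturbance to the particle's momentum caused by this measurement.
5.321 × 10^-27 kg·m/s

The uncertainty principle implies that measuring position disturbs momentum:
ΔxΔp ≥ ℏ/2

When we measure position with precision Δx, we necessarily introduce a momentum uncertainty:
Δp ≥ ℏ/(2Δx)
Δp_min = (1.055e-34 J·s) / (2 × 9.910e-09 m)
Δp_min = 5.321e-27 kg·m/s

The more precisely we measure position, the greater the momentum disturbance.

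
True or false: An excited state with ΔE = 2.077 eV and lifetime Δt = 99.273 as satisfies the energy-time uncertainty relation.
No, it violates the uncertainty relation.

Calculate the product ΔEΔt:
ΔE = 2.077 eV = 3.328e-19 J
ΔEΔt = (3.328e-19 J) × (9.927e-17 s)
ΔEΔt = 3.304e-35 J·s

Compare to the minimum allowed value ℏ/2:
ℏ/2 = 5.273e-35 J·s

Since ΔEΔt = 3.304e-35 J·s < 5.273e-35 J·s = ℏ/2,
this violates the uncertainty relation.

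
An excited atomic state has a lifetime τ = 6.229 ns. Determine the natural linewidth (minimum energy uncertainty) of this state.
52.834 neV

Using the energy-time uncertainty principle:
ΔEΔt ≥ ℏ/2

The lifetime τ represents the time uncertainty Δt.
The natural linewidth (minimum energy uncertainty) is:

ΔE = ℏ/(2τ)
ΔE = (1.055e-34 J·s) / (2 × 6.229e-09 s)
ΔE = 8.465e-27 J = 52.834 neV

This natural linewidth limits the precision of spectroscopic measurements.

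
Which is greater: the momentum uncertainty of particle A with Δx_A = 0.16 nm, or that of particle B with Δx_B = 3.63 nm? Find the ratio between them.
Particle A has the larger minimum momentum uncertainty, by a factor of 22.69.

For each particle, the minimum momentum uncertainty is Δp_min = ℏ/(2Δx):

Particle A: Δp_A = ℏ/(2×1.600e-10 m) = 3.296e-25 kg·m/s
Particle B: Δp_B = ℏ/(2×3.630e-09 m) = 1.453e-26 kg·m/s

Ratio: Δp_A/Δp_B = 22.69

Since Δp_min ∝ 1/Δx, the particle with smaller position uncertainty (A) has larger momentum uncertainty.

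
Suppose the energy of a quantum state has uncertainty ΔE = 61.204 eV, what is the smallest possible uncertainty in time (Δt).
5.377 as

Using the energy-time uncertainty principle:
ΔEΔt ≥ ℏ/2

The minimum uncertainty in time is:
Δt_min = ℏ/(2ΔE)
Δt_min = (1.055e-34 J·s) / (2 × 9.806e-18 J)
Δt_min = 5.377e-18 s = 5.377 as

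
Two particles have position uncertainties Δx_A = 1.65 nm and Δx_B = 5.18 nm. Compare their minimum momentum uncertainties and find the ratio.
Particle A has the larger minimum momentum uncertainty, by a factor of 3.14.

For each particle, the minimum momentum uncertainty is Δp_min = ℏ/(2Δx):

Particle A: Δp_A = ℏ/(2×1.650e-09 m) = 3.196e-26 kg·m/s
Particle B: Δp_B = ℏ/(2×5.180e-09 m) = 1.018e-26 kg·m/s

Ratio: Δp_A/Δp_B = 3.14

Since Δp_min ∝ 1/Δx, the particle with smaller position uncertainty (A) has larger momentum uncertainty.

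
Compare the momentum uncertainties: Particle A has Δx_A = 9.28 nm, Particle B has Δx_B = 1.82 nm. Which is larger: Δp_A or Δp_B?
Particle B has the larger minimum momentum uncertainty, by a factor of 5.10.

For each particle, the minimum momentum uncertainty is Δp_min = ℏ/(2Δx):

Particle A: Δp_A = ℏ/(2×9.280e-09 m) = 5.682e-27 kg·m/s
Particle B: Δp_B = ℏ/(2×1.820e-09 m) = 2.897e-26 kg·m/s

Ratio: Δp_B/Δp_A = 5.10

Since Δp_min ∝ 1/Δx, the particle with smaller position uncertainty (B) has larger momentum uncertainty.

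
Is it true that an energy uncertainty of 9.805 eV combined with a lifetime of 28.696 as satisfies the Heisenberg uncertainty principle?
No, it violates the uncertainty relation.

Calculate the product ΔEΔt:
ΔE = 9.805 eV = 1.571e-18 J
ΔEΔt = (1.571e-18 J) × (2.870e-17 s)
ΔEΔt = 4.508e-35 J·s

Compare to the minimum allowed value ℏ/2:
ℏ/2 = 5.273e-35 J·s

Since ΔEΔt = 4.508e-35 J·s < 5.273e-35 J·s = ℏ/2,
this violates the uncertainty relation.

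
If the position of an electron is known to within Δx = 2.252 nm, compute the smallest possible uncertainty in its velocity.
25.703 km/s

Using the Heisenberg uncertainty principle and Δp = mΔv:
ΔxΔp ≥ ℏ/2
Δx(mΔv) ≥ ℏ/2

The minimum uncertainty in velocity is:
Δv_min = ℏ/(2mΔx)
Δv_min = (1.055e-34 J·s) / (2 × 9.109e-31 kg × 2.252e-09 m)
Δv_min = 2.570e+04 m/s = 25.703 km/s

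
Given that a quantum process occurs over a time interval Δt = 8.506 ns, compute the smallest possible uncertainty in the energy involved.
38.691 neV

Using the energy-time uncertainty principle:
ΔEΔt ≥ ℏ/2

The minimum uncertainty in energy is:
ΔE_min = ℏ/(2Δt)
ΔE_min = (1.055e-34 J·s) / (2 × 8.506e-09 s)
ΔE_min = 6.199e-27 J = 38.691 neV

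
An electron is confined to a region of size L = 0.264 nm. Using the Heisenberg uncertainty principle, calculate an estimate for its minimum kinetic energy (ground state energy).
136.664 meV

Using the uncertainty principle to estimate ground state energy:

1. The position uncertainty is approximately the confinement size:
   Δx ≈ L = 2.640e-10 m

2. From ΔxΔp ≥ ℏ/2, the minimum momentum uncertainty is:
   Δp ≈ ℏ/(2L) = 1.997e-25 kg·m/s

3. The kinetic energy is approximately:
   KE ≈ (Δp)²/(2m) = (1.997e-25)²/(2 × 9.109e-31 kg)
   KE ≈ 2.190e-20 J = 136.664 meV

This is an order-of-magnitude estimate of the ground state energy.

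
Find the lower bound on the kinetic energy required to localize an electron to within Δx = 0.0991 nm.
969.875 meV

Localizing a particle requires giving it sufficient momentum uncertainty:

1. From uncertainty principle: Δp ≥ ℏ/(2Δx)
   Δp_min = (1.055e-34 J·s) / (2 × 9.910e-11 m)
   Δp_min = 5.321e-25 kg·m/s

2. This momentum uncertainty corresponds to kinetic energy:
   KE ≈ (Δp)²/(2m) = (5.321e-25)²/(2 × 9.109e-31 kg)
   KE = 1.554e-19 J = 969.875 meV

Tighter localization requires more energy.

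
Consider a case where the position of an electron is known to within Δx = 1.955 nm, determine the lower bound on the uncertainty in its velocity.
29.608 km/s

Using the Heisenberg uncertainty principle and Δp = mΔv:
ΔxΔp ≥ ℏ/2
Δx(mΔv) ≥ ℏ/2

The minimum uncertainty in velocity is:
Δv_min = ℏ/(2mΔx)
Δv_min = (1.055e-34 J·s) / (2 × 9.109e-31 kg × 1.955e-09 m)
Δv_min = 2.961e+04 m/s = 29.608 km/s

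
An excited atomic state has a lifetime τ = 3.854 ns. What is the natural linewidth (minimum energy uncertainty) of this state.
85.393 neV

Using the energy-time uncertainty principle:
ΔEΔt ≥ ℏ/2

The lifetime τ represents the time uncertainty Δt.
The natural linewidth (minimum energy uncertainty) is:

ΔE = ℏ/(2τ)
ΔE = (1.055e-34 J·s) / (2 × 3.854e-09 s)
ΔE = 1.368e-26 J = 85.393 neV

This natural linewidth limits the precision of spectroscopic measurements.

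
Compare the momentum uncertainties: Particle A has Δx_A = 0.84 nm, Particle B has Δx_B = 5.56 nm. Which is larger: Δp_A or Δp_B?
Particle A has the larger minimum momentum uncertainty, by a factor of 6.62.

For each particle, the minimum momentum uncertainty is Δp_min = ℏ/(2Δx):

Particle A: Δp_A = ℏ/(2×8.400e-10 m) = 6.277e-26 kg·m/s
Particle B: Δp_B = ℏ/(2×5.560e-09 m) = 9.484e-27 kg·m/s

Ratio: Δp_A/Δp_B = 6.62

Since Δp_min ∝ 1/Δx, the particle with smaller position uncertainty (A) has larger momentum uncertainty.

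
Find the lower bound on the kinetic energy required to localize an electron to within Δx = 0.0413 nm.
5.584 eV

Localizing a particle requires giving it sufficient momentum uncertainty:

1. From uncertainty principle: Δp ≥ ℏ/(2Δx)
   Δp_min = (1.055e-34 J·s) / (2 × 4.130e-11 m)
   Δp_min = 1.277e-24 kg·m/s

2. This momentum uncertainty corresponds to kinetic energy:
   KE ≈ (Δp)²/(2m) = (1.277e-24)²/(2 × 9.109e-31 kg)
   KE = 8.947e-19 J = 5.584 eV

Tighter localization requires more energy.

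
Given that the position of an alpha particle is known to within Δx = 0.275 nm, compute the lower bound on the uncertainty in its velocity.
28.856 m/s

Using the Heisenberg uncertainty principle and Δp = mΔv:
ΔxΔp ≥ ℏ/2
Δx(mΔv) ≥ ℏ/2

The minimum uncertainty in velocity is:
Δv_min = ℏ/(2mΔx)
Δv_min = (1.055e-34 J·s) / (2 × 6.645e-27 kg × 2.750e-10 m)
Δv_min = 2.886e+01 m/s = 28.856 m/s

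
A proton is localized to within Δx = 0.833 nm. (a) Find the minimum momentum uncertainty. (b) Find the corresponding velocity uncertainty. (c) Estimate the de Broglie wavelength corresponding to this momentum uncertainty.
(a) Δp_min = 6.330 × 10^-26 kg·m/s
(b) Δv_min = 37.845 m/s
(c) λ_dB = 10.468 nm

Step-by-step:

(a) From the uncertainty principle:
Δp_min = ℏ/(2Δx) = (1.055e-34 J·s)/(2 × 8.330e-10 m) = 6.330e-26 kg·m/s

(b) The velocity uncertainty:
Δv = Δp/m = (6.330e-26 kg·m/s)/(1.673e-27 kg) = 3.784e+01 m/s = 37.845 m/s

(c) The de Broglie wavelength for this momentum:
λ = h/p = (6.626e-34 J·s)/(6.330e-26 kg·m/s) = 1.047e-08 m = 10.468 nm

Note: The de Broglie wavelength is comparable to the localization size, as expected from wave-particle duality.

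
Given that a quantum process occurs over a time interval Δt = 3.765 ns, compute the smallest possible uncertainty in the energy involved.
87.412 neV

Using the energy-time uncertainty principle:
ΔEΔt ≥ ℏ/2

The minimum uncertainty in energy is:
ΔE_min = ℏ/(2Δt)
ΔE_min = (1.055e-34 J·s) / (2 × 3.765e-09 s)
ΔE_min = 1.400e-26 J = 87.412 neV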